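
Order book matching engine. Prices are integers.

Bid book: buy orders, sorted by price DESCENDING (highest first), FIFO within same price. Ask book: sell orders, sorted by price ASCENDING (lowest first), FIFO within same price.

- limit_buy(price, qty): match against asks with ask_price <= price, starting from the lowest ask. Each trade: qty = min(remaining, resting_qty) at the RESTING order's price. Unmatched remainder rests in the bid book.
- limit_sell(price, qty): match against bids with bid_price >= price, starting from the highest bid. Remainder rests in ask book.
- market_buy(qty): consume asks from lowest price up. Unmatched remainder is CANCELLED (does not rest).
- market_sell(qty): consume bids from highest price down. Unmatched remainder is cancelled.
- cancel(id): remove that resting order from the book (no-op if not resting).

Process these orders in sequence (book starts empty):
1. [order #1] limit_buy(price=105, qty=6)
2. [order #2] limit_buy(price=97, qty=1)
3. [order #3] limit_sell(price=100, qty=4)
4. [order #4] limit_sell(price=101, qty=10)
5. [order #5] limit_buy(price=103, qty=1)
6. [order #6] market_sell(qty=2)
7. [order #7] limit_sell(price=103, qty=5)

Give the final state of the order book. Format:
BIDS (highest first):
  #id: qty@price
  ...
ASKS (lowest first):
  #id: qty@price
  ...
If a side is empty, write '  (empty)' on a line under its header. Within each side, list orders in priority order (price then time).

Answer: BIDS (highest first):
  (empty)
ASKS (lowest first):
  #4: 7@101
  #7: 5@103

Derivation:
After op 1 [order #1] limit_buy(price=105, qty=6): fills=none; bids=[#1:6@105] asks=[-]
After op 2 [order #2] limit_buy(price=97, qty=1): fills=none; bids=[#1:6@105 #2:1@97] asks=[-]
After op 3 [order #3] limit_sell(price=100, qty=4): fills=#1x#3:4@105; bids=[#1:2@105 #2:1@97] asks=[-]
After op 4 [order #4] limit_sell(price=101, qty=10): fills=#1x#4:2@105; bids=[#2:1@97] asks=[#4:8@101]
After op 5 [order #5] limit_buy(price=103, qty=1): fills=#5x#4:1@101; bids=[#2:1@97] asks=[#4:7@101]
After op 6 [order #6] market_sell(qty=2): fills=#2x#6:1@97; bids=[-] asks=[#4:7@101]
After op 7 [order #7] limit_sell(price=103, qty=5): fills=none; bids=[-] asks=[#4:7@101 #7:5@103]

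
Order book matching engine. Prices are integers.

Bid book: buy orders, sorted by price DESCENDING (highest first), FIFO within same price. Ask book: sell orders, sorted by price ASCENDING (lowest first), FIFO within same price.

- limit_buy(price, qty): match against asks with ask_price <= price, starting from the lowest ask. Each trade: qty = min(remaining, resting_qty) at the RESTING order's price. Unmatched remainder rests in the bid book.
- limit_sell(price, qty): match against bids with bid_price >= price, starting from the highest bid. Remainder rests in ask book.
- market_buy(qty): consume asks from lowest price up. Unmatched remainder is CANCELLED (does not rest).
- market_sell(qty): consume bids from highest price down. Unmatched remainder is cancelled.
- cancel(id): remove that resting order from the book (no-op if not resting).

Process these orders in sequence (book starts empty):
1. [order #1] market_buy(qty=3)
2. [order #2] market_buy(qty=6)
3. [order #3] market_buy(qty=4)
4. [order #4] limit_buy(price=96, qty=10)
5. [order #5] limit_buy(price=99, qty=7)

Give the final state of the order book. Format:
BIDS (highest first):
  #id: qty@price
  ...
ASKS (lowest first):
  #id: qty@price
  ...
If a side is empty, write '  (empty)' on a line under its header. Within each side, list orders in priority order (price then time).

After op 1 [order #1] market_buy(qty=3): fills=none; bids=[-] asks=[-]
After op 2 [order #2] market_buy(qty=6): fills=none; bids=[-] asks=[-]
After op 3 [order #3] market_buy(qty=4): fills=none; bids=[-] asks=[-]
After op 4 [order #4] limit_buy(price=96, qty=10): fills=none; bids=[#4:10@96] asks=[-]
After op 5 [order #5] limit_buy(price=99, qty=7): fills=none; bids=[#5:7@99 #4:10@96] asks=[-]

Answer: BIDS (highest first):
  #5: 7@99
  #4: 10@96
ASKS (lowest first):
  (empty)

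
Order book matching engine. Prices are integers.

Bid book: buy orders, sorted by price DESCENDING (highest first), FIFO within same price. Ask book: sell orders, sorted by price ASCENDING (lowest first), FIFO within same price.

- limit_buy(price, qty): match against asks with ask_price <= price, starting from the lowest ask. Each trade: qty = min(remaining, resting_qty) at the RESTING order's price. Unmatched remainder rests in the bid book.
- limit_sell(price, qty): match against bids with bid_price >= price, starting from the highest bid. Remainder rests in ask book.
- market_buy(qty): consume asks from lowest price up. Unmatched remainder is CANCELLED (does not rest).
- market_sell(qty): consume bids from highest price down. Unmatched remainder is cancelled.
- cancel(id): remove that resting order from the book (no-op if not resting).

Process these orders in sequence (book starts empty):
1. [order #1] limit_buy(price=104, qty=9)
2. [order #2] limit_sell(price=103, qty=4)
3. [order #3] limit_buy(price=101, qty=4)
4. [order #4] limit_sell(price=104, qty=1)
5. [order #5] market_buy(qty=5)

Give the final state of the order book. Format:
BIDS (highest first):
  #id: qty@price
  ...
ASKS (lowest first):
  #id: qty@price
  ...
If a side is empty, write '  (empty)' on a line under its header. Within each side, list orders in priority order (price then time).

After op 1 [order #1] limit_buy(price=104, qty=9): fills=none; bids=[#1:9@104] asks=[-]
After op 2 [order #2] limit_sell(price=103, qty=4): fills=#1x#2:4@104; bids=[#1:5@104] asks=[-]
After op 3 [order #3] limit_buy(price=101, qty=4): fills=none; bids=[#1:5@104 #3:4@101] asks=[-]
After op 4 [order #4] limit_sell(price=104, qty=1): fills=#1x#4:1@104; bids=[#1:4@104 #3:4@101] asks=[-]
After op 5 [order #5] market_buy(qty=5): fills=none; bids=[#1:4@104 #3:4@101] asks=[-]

Answer: BIDS (highest first):
  #1: 4@104
  #3: 4@101
ASKS (lowest first):
  (empty)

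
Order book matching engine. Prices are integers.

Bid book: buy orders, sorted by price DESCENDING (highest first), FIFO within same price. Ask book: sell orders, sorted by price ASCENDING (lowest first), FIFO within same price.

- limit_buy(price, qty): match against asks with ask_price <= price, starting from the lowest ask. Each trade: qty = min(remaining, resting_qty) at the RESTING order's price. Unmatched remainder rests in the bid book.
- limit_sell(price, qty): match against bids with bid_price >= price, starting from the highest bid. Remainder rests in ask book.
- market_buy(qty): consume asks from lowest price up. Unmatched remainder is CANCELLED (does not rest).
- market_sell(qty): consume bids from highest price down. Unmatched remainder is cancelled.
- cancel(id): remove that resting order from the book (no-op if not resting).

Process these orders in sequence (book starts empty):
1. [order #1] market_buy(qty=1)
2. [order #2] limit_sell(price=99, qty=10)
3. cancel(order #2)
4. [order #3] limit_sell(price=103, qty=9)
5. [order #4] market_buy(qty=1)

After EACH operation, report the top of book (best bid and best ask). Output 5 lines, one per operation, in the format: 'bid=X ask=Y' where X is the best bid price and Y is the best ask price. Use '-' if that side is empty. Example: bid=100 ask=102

Answer: bid=- ask=-
bid=- ask=99
bid=- ask=-
bid=- ask=103
bid=- ask=103

Derivation:
After op 1 [order #1] market_buy(qty=1): fills=none; bids=[-] asks=[-]
After op 2 [order #2] limit_sell(price=99, qty=10): fills=none; bids=[-] asks=[#2:10@99]
After op 3 cancel(order #2): fills=none; bids=[-] asks=[-]
After op 4 [order #3] limit_sell(price=103, qty=9): fills=none; bids=[-] asks=[#3:9@103]
After op 5 [order #4] market_buy(qty=1): fills=#4x#3:1@103; bids=[-] asks=[#3:8@103]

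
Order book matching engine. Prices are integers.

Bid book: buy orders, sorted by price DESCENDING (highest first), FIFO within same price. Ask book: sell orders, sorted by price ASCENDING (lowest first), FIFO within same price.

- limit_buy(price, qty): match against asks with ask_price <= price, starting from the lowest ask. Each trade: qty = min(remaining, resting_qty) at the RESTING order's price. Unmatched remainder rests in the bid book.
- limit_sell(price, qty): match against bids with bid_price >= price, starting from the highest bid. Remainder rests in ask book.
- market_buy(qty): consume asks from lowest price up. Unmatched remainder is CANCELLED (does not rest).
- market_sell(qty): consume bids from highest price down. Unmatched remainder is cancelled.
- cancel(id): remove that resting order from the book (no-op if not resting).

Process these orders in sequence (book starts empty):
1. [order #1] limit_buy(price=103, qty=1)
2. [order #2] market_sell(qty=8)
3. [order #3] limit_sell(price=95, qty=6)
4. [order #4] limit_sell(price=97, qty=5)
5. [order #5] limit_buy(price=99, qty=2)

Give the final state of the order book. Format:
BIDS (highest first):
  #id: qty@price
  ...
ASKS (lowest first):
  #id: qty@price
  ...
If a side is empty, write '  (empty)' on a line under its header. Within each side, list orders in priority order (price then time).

Answer: BIDS (highest first):
  (empty)
ASKS (lowest first):
  #3: 4@95
  #4: 5@97

Derivation:
After op 1 [order #1] limit_buy(price=103, qty=1): fills=none; bids=[#1:1@103] asks=[-]
After op 2 [order #2] market_sell(qty=8): fills=#1x#2:1@103; bids=[-] asks=[-]
After op 3 [order #3] limit_sell(price=95, qty=6): fills=none; bids=[-] asks=[#3:6@95]
After op 4 [order #4] limit_sell(price=97, qty=5): fills=none; bids=[-] asks=[#3:6@95 #4:5@97]
After op 5 [order #5] limit_buy(price=99, qty=2): fills=#5x#3:2@95; bids=[-] asks=[#3:4@95 #4:5@97]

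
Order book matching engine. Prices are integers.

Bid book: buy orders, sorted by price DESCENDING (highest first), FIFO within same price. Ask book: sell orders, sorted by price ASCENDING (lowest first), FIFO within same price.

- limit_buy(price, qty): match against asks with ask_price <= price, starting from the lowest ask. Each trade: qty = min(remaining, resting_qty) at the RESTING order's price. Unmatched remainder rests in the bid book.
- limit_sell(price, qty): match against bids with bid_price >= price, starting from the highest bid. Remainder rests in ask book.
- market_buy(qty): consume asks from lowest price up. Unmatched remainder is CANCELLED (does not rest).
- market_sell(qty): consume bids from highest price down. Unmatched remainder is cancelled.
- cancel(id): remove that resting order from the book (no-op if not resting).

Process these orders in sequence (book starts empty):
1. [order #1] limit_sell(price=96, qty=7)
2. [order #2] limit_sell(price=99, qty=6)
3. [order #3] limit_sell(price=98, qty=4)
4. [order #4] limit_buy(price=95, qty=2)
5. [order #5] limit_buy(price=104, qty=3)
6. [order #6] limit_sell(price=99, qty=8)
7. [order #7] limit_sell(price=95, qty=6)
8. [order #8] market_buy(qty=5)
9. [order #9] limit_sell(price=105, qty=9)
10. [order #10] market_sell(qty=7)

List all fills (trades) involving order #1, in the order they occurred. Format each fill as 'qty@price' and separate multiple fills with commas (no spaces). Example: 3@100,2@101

After op 1 [order #1] limit_sell(price=96, qty=7): fills=none; bids=[-] asks=[#1:7@96]
After op 2 [order #2] limit_sell(price=99, qty=6): fills=none; bids=[-] asks=[#1:7@96 #2:6@99]
After op 3 [order #3] limit_sell(price=98, qty=4): fills=none; bids=[-] asks=[#1:7@96 #3:4@98 #2:6@99]
After op 4 [order #4] limit_buy(price=95, qty=2): fills=none; bids=[#4:2@95] asks=[#1:7@96 #3:4@98 #2:6@99]
After op 5 [order #5] limit_buy(price=104, qty=3): fills=#5x#1:3@96; bids=[#4:2@95] asks=[#1:4@96 #3:4@98 #2:6@99]
After op 6 [order #6] limit_sell(price=99, qty=8): fills=none; bids=[#4:2@95] asks=[#1:4@96 #3:4@98 #2:6@99 #6:8@99]
After op 7 [order #7] limit_sell(price=95, qty=6): fills=#4x#7:2@95; bids=[-] asks=[#7:4@95 #1:4@96 #3:4@98 #2:6@99 #6:8@99]
After op 8 [order #8] market_buy(qty=5): fills=#8x#7:4@95 #8x#1:1@96; bids=[-] asks=[#1:3@96 #3:4@98 #2:6@99 #6:8@99]
After op 9 [order #9] limit_sell(price=105, qty=9): fills=none; bids=[-] asks=[#1:3@96 #3:4@98 #2:6@99 #6:8@99 #9:9@105]
After op 10 [order #10] market_sell(qty=7): fills=none; bids=[-] asks=[#1:3@96 #3:4@98 #2:6@99 #6:8@99 #9:9@105]

Answer: 3@96,1@96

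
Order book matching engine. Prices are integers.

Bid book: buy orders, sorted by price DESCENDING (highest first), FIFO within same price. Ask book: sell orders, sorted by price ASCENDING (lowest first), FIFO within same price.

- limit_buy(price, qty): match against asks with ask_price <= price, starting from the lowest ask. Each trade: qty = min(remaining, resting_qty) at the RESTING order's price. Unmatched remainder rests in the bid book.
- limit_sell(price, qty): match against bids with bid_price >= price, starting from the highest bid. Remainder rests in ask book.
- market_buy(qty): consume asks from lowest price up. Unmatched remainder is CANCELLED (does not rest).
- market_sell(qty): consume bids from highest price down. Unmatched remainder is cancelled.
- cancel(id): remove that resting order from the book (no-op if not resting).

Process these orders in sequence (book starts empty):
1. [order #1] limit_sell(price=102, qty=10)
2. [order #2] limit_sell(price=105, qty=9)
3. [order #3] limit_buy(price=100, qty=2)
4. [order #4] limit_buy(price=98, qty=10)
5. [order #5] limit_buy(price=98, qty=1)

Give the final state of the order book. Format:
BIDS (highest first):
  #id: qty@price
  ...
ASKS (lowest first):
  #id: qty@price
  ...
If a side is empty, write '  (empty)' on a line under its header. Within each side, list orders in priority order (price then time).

Answer: BIDS (highest first):
  #3: 2@100
  #4: 10@98
  #5: 1@98
ASKS (lowest first):
  #1: 10@102
  #2: 9@105

Derivation:
After op 1 [order #1] limit_sell(price=102, qty=10): fills=none; bids=[-] asks=[#1:10@102]
After op 2 [order #2] limit_sell(price=105, qty=9): fills=none; bids=[-] asks=[#1:10@102 #2:9@105]
After op 3 [order #3] limit_buy(price=100, qty=2): fills=none; bids=[#3:2@100] asks=[#1:10@102 #2:9@105]
After op 4 [order #4] limit_buy(price=98, qty=10): fills=none; bids=[#3:2@100 #4:10@98] asks=[#1:10@102 #2:9@105]
After op 5 [order #5] limit_buy(price=98, qty=1): fills=none; bids=[#3:2@100 #4:10@98 #5:1@98] asks=[#1:10@102 #2:9@105]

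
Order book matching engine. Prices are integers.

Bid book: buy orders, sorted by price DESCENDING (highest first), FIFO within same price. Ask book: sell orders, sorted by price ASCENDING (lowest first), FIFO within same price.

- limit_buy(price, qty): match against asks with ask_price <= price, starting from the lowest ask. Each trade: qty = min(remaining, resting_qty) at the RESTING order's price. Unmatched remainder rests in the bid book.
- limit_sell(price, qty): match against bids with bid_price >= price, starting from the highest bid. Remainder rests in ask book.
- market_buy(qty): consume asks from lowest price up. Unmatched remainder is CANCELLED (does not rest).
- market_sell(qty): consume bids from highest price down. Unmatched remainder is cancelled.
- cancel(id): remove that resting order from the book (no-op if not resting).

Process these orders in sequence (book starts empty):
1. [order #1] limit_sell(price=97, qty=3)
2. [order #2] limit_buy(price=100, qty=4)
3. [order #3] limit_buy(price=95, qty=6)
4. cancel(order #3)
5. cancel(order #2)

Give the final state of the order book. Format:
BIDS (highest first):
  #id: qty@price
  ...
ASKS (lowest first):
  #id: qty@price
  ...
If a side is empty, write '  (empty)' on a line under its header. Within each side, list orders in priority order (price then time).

After op 1 [order #1] limit_sell(price=97, qty=3): fills=none; bids=[-] asks=[#1:3@97]
After op 2 [order #2] limit_buy(price=100, qty=4): fills=#2x#1:3@97; bids=[#2:1@100] asks=[-]
After op 3 [order #3] limit_buy(price=95, qty=6): fills=none; bids=[#2:1@100 #3:6@95] asks=[-]
After op 4 cancel(order #3): fills=none; bids=[#2:1@100] asks=[-]
After op 5 cancel(order #2): fills=none; bids=[-] asks=[-]

Answer: BIDS (highest first):
  (empty)
ASKS (lowest first):
  (empty)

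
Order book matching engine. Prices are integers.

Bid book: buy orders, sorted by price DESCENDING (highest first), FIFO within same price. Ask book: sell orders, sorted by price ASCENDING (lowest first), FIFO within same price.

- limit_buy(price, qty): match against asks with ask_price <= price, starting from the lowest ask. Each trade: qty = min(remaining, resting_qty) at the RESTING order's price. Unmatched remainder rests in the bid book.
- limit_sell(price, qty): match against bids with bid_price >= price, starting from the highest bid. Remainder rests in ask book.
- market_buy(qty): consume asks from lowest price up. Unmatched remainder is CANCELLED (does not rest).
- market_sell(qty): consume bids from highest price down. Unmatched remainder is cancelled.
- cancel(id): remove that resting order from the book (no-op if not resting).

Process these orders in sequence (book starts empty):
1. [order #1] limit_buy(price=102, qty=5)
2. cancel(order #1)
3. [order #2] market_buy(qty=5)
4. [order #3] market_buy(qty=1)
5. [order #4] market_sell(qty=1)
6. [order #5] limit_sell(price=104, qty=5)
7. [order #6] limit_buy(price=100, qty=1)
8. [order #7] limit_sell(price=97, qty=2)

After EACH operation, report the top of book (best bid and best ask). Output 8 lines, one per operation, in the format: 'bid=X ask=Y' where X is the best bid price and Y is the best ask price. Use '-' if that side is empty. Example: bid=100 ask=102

After op 1 [order #1] limit_buy(price=102, qty=5): fills=none; bids=[#1:5@102] asks=[-]
After op 2 cancel(order #1): fills=none; bids=[-] asks=[-]
After op 3 [order #2] market_buy(qty=5): fills=none; bids=[-] asks=[-]
After op 4 [order #3] market_buy(qty=1): fills=none; bids=[-] asks=[-]
After op 5 [order #4] market_sell(qty=1): fills=none; bids=[-] asks=[-]
After op 6 [order #5] limit_sell(price=104, qty=5): fills=none; bids=[-] asks=[#5:5@104]
After op 7 [order #6] limit_buy(price=100, qty=1): fills=none; bids=[#6:1@100] asks=[#5:5@104]
After op 8 [order #7] limit_sell(price=97, qty=2): fills=#6x#7:1@100; bids=[-] asks=[#7:1@97 #5:5@104]

Answer: bid=102 ask=-
bid=- ask=-
bid=- ask=-
bid=- ask=-
bid=- ask=-
bid=- ask=104
bid=100 ask=104
bid=- ask=97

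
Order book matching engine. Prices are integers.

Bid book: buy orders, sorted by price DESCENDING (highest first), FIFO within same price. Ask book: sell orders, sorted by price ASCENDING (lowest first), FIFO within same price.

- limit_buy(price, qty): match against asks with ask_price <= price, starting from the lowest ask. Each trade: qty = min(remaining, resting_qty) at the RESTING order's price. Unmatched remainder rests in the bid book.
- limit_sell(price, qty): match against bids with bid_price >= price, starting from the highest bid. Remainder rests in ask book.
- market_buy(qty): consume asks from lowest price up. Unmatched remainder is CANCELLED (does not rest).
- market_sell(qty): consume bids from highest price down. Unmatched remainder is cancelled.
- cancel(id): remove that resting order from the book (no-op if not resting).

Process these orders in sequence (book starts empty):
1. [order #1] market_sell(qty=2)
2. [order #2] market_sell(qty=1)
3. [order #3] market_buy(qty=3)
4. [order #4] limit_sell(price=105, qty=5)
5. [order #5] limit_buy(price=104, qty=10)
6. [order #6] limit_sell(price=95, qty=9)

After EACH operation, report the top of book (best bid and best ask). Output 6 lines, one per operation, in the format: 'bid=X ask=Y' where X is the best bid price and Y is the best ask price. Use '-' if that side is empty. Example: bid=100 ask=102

After op 1 [order #1] market_sell(qty=2): fills=none; bids=[-] asks=[-]
After op 2 [order #2] market_sell(qty=1): fills=none; bids=[-] asks=[-]
After op 3 [order #3] market_buy(qty=3): fills=none; bids=[-] asks=[-]
After op 4 [order #4] limit_sell(price=105, qty=5): fills=none; bids=[-] asks=[#4:5@105]
After op 5 [order #5] limit_buy(price=104, qty=10): fills=none; bids=[#5:10@104] asks=[#4:5@105]
After op 6 [order #6] limit_sell(price=95, qty=9): fills=#5x#6:9@104; bids=[#5:1@104] asks=[#4:5@105]

Answer: bid=- ask=-
bid=- ask=-
bid=- ask=-
bid=- ask=105
bid=104 ask=105
bid=104 ask=105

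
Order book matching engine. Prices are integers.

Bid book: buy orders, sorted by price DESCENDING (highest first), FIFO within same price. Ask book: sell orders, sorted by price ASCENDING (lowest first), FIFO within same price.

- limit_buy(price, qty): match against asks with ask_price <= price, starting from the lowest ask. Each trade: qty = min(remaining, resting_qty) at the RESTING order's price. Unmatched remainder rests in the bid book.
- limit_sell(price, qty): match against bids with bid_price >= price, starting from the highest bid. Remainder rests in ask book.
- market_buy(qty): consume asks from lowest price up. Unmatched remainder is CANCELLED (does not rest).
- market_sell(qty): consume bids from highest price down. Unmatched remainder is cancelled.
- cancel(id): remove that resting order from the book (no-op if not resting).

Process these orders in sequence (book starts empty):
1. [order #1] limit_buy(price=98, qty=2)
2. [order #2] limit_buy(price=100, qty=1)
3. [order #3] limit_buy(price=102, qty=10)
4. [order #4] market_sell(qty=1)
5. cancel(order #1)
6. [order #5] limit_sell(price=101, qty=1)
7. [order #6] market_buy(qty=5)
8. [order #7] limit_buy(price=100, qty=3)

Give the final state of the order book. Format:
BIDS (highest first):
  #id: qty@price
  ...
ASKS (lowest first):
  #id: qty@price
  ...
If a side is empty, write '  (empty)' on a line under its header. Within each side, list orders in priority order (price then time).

Answer: BIDS (highest first):
  #3: 8@102
  #2: 1@100
  #7: 3@100
ASKS (lowest first):
  (empty)

Derivation:
After op 1 [order #1] limit_buy(price=98, qty=2): fills=none; bids=[#1:2@98] asks=[-]
After op 2 [order #2] limit_buy(price=100, qty=1): fills=none; bids=[#2:1@100 #1:2@98] asks=[-]
After op 3 [order #3] limit_buy(price=102, qty=10): fills=none; bids=[#3:10@102 #2:1@100 #1:2@98] asks=[-]
After op 4 [order #4] market_sell(qty=1): fills=#3x#4:1@102; bids=[#3:9@102 #2:1@100 #1:2@98] asks=[-]
After op 5 cancel(order #1): fills=none; bids=[#3:9@102 #2:1@100] asks=[-]
After op 6 [order #5] limit_sell(price=101, qty=1): fills=#3x#5:1@102; bids=[#3:8@102 #2:1@100] asks=[-]
After op 7 [order #6] market_buy(qty=5): fills=none; bids=[#3:8@102 #2:1@100] asks=[-]
After op 8 [order #7] limit_buy(price=100, qty=3): fills=none; bids=[#3:8@102 #2:1@100 #7:3@100] asks=[-]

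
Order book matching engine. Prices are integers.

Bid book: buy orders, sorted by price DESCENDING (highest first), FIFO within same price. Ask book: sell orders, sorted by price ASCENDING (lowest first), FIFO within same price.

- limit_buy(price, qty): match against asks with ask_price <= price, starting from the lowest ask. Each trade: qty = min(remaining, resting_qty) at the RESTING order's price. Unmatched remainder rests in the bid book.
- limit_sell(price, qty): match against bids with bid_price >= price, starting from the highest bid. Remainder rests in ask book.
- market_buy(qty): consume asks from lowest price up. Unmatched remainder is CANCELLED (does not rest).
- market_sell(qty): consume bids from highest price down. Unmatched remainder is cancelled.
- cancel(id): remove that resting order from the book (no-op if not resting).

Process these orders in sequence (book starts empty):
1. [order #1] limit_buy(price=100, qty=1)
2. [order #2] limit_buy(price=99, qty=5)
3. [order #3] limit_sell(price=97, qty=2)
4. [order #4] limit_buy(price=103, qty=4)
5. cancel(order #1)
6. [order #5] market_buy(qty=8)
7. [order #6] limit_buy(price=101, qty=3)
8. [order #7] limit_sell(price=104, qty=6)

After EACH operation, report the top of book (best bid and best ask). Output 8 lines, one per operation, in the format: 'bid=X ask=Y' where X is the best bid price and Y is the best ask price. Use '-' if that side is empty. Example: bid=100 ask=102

Answer: bid=100 ask=-
bid=100 ask=-
bid=99 ask=-
bid=103 ask=-
bid=103 ask=-
bid=103 ask=-
bid=103 ask=-
bid=103 ask=104

Derivation:
After op 1 [order #1] limit_buy(price=100, qty=1): fills=none; bids=[#1:1@100] asks=[-]
After op 2 [order #2] limit_buy(price=99, qty=5): fills=none; bids=[#1:1@100 #2:5@99] asks=[-]
After op 3 [order #3] limit_sell(price=97, qty=2): fills=#1x#3:1@100 #2x#3:1@99; bids=[#2:4@99] asks=[-]
After op 4 [order #4] limit_buy(price=103, qty=4): fills=none; bids=[#4:4@103 #2:4@99] asks=[-]
After op 5 cancel(order #1): fills=none; bids=[#4:4@103 #2:4@99] asks=[-]
After op 6 [order #5] market_buy(qty=8): fills=none; bids=[#4:4@103 #2:4@99] asks=[-]
After op 7 [order #6] limit_buy(price=101, qty=3): fills=none; bids=[#4:4@103 #6:3@101 #2:4@99] asks=[-]
After op 8 [order #7] limit_sell(price=104, qty=6): fills=none; bids=[#4:4@103 #6:3@101 #2:4@99] asks=[#7:6@104]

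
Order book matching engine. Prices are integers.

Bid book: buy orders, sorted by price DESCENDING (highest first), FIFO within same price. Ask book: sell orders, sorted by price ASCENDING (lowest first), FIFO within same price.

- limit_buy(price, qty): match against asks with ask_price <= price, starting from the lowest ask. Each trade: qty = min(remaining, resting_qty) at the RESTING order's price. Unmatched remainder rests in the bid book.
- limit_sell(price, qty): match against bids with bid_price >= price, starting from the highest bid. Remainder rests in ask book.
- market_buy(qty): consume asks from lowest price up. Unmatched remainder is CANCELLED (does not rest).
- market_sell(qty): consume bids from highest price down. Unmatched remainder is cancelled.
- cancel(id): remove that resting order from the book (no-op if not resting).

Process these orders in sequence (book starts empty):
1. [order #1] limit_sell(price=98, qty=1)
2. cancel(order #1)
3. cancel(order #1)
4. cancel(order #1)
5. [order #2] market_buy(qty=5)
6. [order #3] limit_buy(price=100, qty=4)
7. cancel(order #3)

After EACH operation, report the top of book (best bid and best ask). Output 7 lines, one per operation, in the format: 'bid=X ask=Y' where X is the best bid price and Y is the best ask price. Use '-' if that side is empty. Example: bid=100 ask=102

Answer: bid=- ask=98
bid=- ask=-
bid=- ask=-
bid=- ask=-
bid=- ask=-
bid=100 ask=-
bid=- ask=-

Derivation:
After op 1 [order #1] limit_sell(price=98, qty=1): fills=none; bids=[-] asks=[#1:1@98]
After op 2 cancel(order #1): fills=none; bids=[-] asks=[-]
After op 3 cancel(order #1): fills=none; bids=[-] asks=[-]
After op 4 cancel(order #1): fills=none; bids=[-] asks=[-]
After op 5 [order #2] market_buy(qty=5): fills=none; bids=[-] asks=[-]
After op 6 [order #3] limit_buy(price=100, qty=4): fills=none; bids=[#3:4@100] asks=[-]
After op 7 cancel(order #3): fills=none; bids=[-] asks=[-]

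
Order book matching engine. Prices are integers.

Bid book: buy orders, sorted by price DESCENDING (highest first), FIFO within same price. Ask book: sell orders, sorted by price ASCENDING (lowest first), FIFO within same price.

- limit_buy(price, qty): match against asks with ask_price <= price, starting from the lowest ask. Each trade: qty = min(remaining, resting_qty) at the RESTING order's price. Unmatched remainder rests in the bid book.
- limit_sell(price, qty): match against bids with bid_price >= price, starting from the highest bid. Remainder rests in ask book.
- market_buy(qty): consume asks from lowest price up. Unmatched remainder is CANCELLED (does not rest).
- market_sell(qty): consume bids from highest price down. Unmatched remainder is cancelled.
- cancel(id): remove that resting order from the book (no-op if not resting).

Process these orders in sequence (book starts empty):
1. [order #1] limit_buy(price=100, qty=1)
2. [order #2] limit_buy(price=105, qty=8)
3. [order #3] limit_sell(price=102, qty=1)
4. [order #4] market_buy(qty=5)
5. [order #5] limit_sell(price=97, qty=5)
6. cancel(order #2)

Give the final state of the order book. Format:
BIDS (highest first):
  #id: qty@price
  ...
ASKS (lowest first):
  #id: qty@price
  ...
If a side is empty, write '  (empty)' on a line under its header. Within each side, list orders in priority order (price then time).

After op 1 [order #1] limit_buy(price=100, qty=1): fills=none; bids=[#1:1@100] asks=[-]
After op 2 [order #2] limit_buy(price=105, qty=8): fills=none; bids=[#2:8@105 #1:1@100] asks=[-]
After op 3 [order #3] limit_sell(price=102, qty=1): fills=#2x#3:1@105; bids=[#2:7@105 #1:1@100] asks=[-]
After op 4 [order #4] market_buy(qty=5): fills=none; bids=[#2:7@105 #1:1@100] asks=[-]
After op 5 [order #5] limit_sell(price=97, qty=5): fills=#2x#5:5@105; bids=[#2:2@105 #1:1@100] asks=[-]
After op 6 cancel(order #2): fills=none; bids=[#1:1@100] asks=[-]

Answer: BIDS (highest first):
  #1: 1@100
ASKS (lowest first):
  (empty)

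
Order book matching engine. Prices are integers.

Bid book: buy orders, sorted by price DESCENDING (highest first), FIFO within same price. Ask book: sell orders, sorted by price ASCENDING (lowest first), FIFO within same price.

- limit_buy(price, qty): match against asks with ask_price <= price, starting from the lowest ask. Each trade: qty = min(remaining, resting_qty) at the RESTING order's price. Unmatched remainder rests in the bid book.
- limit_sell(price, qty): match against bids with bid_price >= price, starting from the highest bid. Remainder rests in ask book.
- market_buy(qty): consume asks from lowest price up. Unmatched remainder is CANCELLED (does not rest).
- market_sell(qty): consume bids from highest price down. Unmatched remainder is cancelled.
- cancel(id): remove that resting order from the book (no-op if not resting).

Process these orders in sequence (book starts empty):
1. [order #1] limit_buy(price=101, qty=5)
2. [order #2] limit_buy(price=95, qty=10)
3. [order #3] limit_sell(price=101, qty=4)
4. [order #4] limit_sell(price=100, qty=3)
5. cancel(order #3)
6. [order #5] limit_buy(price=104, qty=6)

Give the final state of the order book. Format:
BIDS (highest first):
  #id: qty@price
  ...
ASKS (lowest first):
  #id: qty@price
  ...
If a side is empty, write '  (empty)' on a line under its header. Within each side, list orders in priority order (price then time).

Answer: BIDS (highest first):
  #5: 4@104
  #2: 10@95
ASKS (lowest first):
  (empty)

Derivation:
After op 1 [order #1] limit_buy(price=101, qty=5): fills=none; bids=[#1:5@101] asks=[-]
After op 2 [order #2] limit_buy(price=95, qty=10): fills=none; bids=[#1:5@101 #2:10@95] asks=[-]
After op 3 [order #3] limit_sell(price=101, qty=4): fills=#1x#3:4@101; bids=[#1:1@101 #2:10@95] asks=[-]
After op 4 [order #4] limit_sell(price=100, qty=3): fills=#1x#4:1@101; bids=[#2:10@95] asks=[#4:2@100]
After op 5 cancel(order #3): fills=none; bids=[#2:10@95] asks=[#4:2@100]
After op 6 [order #5] limit_buy(price=104, qty=6): fills=#5x#4:2@100; bids=[#5:4@104 #2:10@95] asks=[-]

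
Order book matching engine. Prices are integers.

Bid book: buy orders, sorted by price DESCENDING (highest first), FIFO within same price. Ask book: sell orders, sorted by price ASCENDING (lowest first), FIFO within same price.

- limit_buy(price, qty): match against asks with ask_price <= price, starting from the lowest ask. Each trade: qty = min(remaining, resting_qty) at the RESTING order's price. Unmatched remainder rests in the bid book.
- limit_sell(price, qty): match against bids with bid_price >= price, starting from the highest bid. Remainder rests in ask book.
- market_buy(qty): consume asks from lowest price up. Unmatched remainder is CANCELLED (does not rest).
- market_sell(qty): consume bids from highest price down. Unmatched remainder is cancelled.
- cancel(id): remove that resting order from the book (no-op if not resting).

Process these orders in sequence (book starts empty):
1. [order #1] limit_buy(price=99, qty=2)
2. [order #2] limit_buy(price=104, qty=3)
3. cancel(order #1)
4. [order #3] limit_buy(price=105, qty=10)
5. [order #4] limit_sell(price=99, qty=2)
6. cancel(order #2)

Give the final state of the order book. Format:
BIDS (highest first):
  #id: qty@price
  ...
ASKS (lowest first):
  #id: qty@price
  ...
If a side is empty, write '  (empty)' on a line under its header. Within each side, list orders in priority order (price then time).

Answer: BIDS (highest first):
  #3: 8@105
ASKS (lowest first):
  (empty)

Derivation:
After op 1 [order #1] limit_buy(price=99, qty=2): fills=none; bids=[#1:2@99] asks=[-]
After op 2 [order #2] limit_buy(price=104, qty=3): fills=none; bids=[#2:3@104 #1:2@99] asks=[-]
After op 3 cancel(order #1): fills=none; bids=[#2:3@104] asks=[-]
After op 4 [order #3] limit_buy(price=105, qty=10): fills=none; bids=[#3:10@105 #2:3@104] asks=[-]
After op 5 [order #4] limit_sell(price=99, qty=2): fills=#3x#4:2@105; bids=[#3:8@105 #2:3@104] asks=[-]
After op 6 cancel(order #2): fills=none; bids=[#3:8@105] asks=[-]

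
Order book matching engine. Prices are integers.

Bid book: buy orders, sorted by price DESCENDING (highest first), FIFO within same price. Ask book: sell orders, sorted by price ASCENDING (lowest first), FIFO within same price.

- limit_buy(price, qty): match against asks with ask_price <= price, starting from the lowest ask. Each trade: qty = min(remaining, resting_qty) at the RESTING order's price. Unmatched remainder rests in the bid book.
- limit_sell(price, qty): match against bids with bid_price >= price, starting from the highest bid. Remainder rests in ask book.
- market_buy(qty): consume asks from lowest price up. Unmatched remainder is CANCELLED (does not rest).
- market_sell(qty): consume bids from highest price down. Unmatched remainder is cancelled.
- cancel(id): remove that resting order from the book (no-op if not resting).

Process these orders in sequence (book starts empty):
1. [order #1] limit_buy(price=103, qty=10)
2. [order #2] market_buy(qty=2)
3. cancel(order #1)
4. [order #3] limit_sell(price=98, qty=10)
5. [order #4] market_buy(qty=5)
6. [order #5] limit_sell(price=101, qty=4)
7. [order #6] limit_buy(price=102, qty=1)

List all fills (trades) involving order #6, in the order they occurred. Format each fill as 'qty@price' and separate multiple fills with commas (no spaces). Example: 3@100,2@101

After op 1 [order #1] limit_buy(price=103, qty=10): fills=none; bids=[#1:10@103] asks=[-]
After op 2 [order #2] market_buy(qty=2): fills=none; bids=[#1:10@103] asks=[-]
After op 3 cancel(order #1): fills=none; bids=[-] asks=[-]
After op 4 [order #3] limit_sell(price=98, qty=10): fills=none; bids=[-] asks=[#3:10@98]
After op 5 [order #4] market_buy(qty=5): fills=#4x#3:5@98; bids=[-] asks=[#3:5@98]
After op 6 [order #5] limit_sell(price=101, qty=4): fills=none; bids=[-] asks=[#3:5@98 #5:4@101]
After op 7 [order #6] limit_buy(price=102, qty=1): fills=#6x#3:1@98; bids=[-] asks=[#3:4@98 #5:4@101]

Answer: 1@98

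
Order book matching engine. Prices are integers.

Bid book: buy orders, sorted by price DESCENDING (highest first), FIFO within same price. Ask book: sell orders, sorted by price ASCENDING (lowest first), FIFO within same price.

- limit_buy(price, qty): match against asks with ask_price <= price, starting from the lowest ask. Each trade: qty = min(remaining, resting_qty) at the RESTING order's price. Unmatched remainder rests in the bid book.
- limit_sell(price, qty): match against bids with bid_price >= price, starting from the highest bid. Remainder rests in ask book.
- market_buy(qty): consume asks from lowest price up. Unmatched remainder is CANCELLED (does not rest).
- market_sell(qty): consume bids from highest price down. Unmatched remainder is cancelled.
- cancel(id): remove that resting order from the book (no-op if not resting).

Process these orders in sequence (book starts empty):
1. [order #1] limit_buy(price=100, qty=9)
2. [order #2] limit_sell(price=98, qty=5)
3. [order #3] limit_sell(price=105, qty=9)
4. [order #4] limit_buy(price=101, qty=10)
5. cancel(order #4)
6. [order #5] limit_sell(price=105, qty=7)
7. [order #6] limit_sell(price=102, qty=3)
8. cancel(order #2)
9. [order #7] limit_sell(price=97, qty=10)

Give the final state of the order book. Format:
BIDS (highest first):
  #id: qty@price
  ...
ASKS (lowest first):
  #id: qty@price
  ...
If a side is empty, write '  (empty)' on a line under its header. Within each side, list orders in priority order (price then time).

After op 1 [order #1] limit_buy(price=100, qty=9): fills=none; bids=[#1:9@100] asks=[-]
After op 2 [order #2] limit_sell(price=98, qty=5): fills=#1x#2:5@100; bids=[#1:4@100] asks=[-]
After op 3 [order #3] limit_sell(price=105, qty=9): fills=none; bids=[#1:4@100] asks=[#3:9@105]
After op 4 [order #4] limit_buy(price=101, qty=10): fills=none; bids=[#4:10@101 #1:4@100] asks=[#3:9@105]
After op 5 cancel(order #4): fills=none; bids=[#1:4@100] asks=[#3:9@105]
After op 6 [order #5] limit_sell(price=105, qty=7): fills=none; bids=[#1:4@100] asks=[#3:9@105 #5:7@105]
After op 7 [order #6] limit_sell(price=102, qty=3): fills=none; bids=[#1:4@100] asks=[#6:3@102 #3:9@105 #5:7@105]
After op 8 cancel(order #2): fills=none; bids=[#1:4@100] asks=[#6:3@102 #3:9@105 #5:7@105]
After op 9 [order #7] limit_sell(price=97, qty=10): fills=#1x#7:4@100; bids=[-] asks=[#7:6@97 #6:3@102 #3:9@105 #5:7@105]

Answer: BIDS (highest first):
  (empty)
ASKS (lowest first):
  #7: 6@97
  #6: 3@102
  #3: 9@105
  #5: 7@105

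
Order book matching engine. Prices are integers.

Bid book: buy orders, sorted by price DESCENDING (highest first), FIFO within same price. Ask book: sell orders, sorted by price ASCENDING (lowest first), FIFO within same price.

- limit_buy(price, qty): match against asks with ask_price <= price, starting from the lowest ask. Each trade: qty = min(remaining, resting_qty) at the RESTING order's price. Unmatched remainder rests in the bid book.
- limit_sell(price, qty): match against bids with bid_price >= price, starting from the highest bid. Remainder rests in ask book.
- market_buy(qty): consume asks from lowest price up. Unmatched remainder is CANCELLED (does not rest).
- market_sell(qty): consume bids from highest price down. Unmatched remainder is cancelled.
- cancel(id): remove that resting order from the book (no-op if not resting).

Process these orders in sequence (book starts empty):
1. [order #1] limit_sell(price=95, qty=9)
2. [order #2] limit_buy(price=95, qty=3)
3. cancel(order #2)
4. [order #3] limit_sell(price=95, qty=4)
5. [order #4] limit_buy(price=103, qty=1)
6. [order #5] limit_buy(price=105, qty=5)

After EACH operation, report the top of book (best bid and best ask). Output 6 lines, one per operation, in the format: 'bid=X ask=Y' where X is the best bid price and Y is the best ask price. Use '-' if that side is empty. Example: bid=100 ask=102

After op 1 [order #1] limit_sell(price=95, qty=9): fills=none; bids=[-] asks=[#1:9@95]
After op 2 [order #2] limit_buy(price=95, qty=3): fills=#2x#1:3@95; bids=[-] asks=[#1:6@95]
After op 3 cancel(order #2): fills=none; bids=[-] asks=[#1:6@95]
After op 4 [order #3] limit_sell(price=95, qty=4): fills=none; bids=[-] asks=[#1:6@95 #3:4@95]
After op 5 [order #4] limit_buy(price=103, qty=1): fills=#4x#1:1@95; bids=[-] asks=[#1:5@95 #3:4@95]
After op 6 [order #5] limit_buy(price=105, qty=5): fills=#5x#1:5@95; bids=[-] asks=[#3:4@95]

Answer: bid=- ask=95
bid=- ask=95
bid=- ask=95
bid=- ask=95
bid=- ask=95
bid=- ask=95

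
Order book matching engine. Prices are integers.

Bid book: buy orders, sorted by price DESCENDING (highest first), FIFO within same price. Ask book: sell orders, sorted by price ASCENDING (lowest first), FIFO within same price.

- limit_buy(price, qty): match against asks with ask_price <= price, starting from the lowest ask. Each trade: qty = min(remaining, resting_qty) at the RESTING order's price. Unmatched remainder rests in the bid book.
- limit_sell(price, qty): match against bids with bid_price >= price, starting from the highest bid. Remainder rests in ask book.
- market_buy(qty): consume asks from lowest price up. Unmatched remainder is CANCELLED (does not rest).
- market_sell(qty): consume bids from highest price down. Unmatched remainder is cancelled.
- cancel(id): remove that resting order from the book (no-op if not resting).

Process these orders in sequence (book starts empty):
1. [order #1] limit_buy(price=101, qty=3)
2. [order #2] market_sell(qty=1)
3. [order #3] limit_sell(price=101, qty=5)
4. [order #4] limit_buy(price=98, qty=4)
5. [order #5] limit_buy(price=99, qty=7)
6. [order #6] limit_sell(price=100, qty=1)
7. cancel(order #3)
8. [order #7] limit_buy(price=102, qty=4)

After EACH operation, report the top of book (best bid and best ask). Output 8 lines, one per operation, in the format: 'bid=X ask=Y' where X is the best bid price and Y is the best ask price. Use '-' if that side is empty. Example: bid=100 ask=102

After op 1 [order #1] limit_buy(price=101, qty=3): fills=none; bids=[#1:3@101] asks=[-]
After op 2 [order #2] market_sell(qty=1): fills=#1x#2:1@101; bids=[#1:2@101] asks=[-]
After op 3 [order #3] limit_sell(price=101, qty=5): fills=#1x#3:2@101; bids=[-] asks=[#3:3@101]
After op 4 [order #4] limit_buy(price=98, qty=4): fills=none; bids=[#4:4@98] asks=[#3:3@101]
After op 5 [order #5] limit_buy(price=99, qty=7): fills=none; bids=[#5:7@99 #4:4@98] asks=[#3:3@101]
After op 6 [order #6] limit_sell(price=100, qty=1): fills=none; bids=[#5:7@99 #4:4@98] asks=[#6:1@100 #3:3@101]
After op 7 cancel(order #3): fills=none; bids=[#5:7@99 #4:4@98] asks=[#6:1@100]
After op 8 [order #7] limit_buy(price=102, qty=4): fills=#7x#6:1@100; bids=[#7:3@102 #5:7@99 #4:4@98] asks=[-]

Answer: bid=101 ask=-
bid=101 ask=-
bid=- ask=101
bid=98 ask=101
bid=99 ask=101
bid=99 ask=100
bid=99 ask=100
bid=102 ask=-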